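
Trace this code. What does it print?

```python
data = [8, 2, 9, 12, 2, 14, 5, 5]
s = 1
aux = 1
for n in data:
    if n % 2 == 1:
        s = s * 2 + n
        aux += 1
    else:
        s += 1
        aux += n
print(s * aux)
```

3654

n=8: not odd, s = 1+1 = 2; aux=9
n=2: not odd, s = 2+1 = 3; aux=11
n=9: odd, s = 3*2+9 = 15; aux=12
n=12: not odd, s = 15+1 = 16; aux=24
n=2: not odd, s = 16+1 = 17; aux=26
n=14: not odd, s = 17+1 = 18; aux=40
n=5: odd, s = 18*2+5 = 41; aux=41
n=5: odd, s = 41*2+5 = 87; aux=42
s*aux = 87*42 = 3654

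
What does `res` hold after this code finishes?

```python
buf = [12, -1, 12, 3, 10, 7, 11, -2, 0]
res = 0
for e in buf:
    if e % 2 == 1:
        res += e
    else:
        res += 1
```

e=12: not odd, res = 0+1 = 1
e=-1: odd, res = 1+(-1) = 0
e=12: not odd, res = 0+1 = 1
e=3: odd, res = 1+3 = 4
e=10: not odd, res = 4+1 = 5
e=7: odd, res = 5+7 = 12
e=11: odd, res = 12+11 = 23
e=-2: not odd, res = 23+1 = 24
e=0: not odd, res = 24+1 = 25

25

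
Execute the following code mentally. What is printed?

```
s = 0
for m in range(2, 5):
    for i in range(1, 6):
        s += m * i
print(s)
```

m=2,i=1: s = 0+2 = 2
m=2,i=2: s = 2+4 = 6
m=2,i=3: s = 6+6 = 12
m=2,i=4: s = 12+8 = 20
m=2,i=5: s = 20+10 = 30
m=3,i=1: s = 30+3 = 33
m=3,i=2: s = 33+6 = 39
m=3,i=3: s = 39+9 = 48
m=3,i=4: s = 48+12 = 60
m=3,i=5: s = 60+15 = 75
m=4,i=1: s = 75+4 = 79
m=4,i=2: s = 79+8 = 87
m=4,i=3: s = 87+12 = 99
m=4,i=4: s = 99+16 = 115
m=4,i=5: s = 115+20 = 135

135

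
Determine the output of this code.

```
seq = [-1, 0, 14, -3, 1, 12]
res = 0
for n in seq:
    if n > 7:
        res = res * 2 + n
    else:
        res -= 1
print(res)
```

28

n=-1: not >7, res = 0-1 = -1
n=0: not >7, res = (-1)-1 = -2
n=14: >7, res = (-2)*2+14 = 10
n=-3: not >7, res = 10-1 = 9
n=1: not >7, res = 9-1 = 8
n=12: >7, res = 8*2+12 = 28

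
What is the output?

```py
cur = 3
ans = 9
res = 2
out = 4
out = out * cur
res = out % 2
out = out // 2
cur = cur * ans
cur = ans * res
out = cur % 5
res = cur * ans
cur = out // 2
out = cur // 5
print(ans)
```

9

out = 4*3 = 12
res = 12%2 = 0
out = 12//2 = 6
cur = 3*9 = 27
cur = 9*0 = 0
out = 0%5 = 0
res = 0*9 = 0
cur = 0//2 = 0
out = 0//5 = 0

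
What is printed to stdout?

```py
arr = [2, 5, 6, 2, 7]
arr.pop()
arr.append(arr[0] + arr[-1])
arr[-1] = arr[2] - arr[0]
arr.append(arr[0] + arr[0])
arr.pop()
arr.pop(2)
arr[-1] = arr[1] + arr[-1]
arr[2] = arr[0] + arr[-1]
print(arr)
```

[2, 5, 11, 9]

pop() removes 7 → [2, 5, 6, 2]
append arr[0]+arr[-1] = 2+2 = 4 → [2, 5, 6, 2, 4]
arr[-1] = arr[2]-arr[0] = 6-2 = 4 → [2, 5, 6, 2, 4]
append arr[0]+arr[0] = 2+2 = 4 → [2, 5, 6, 2, 4, 4]
pop() removes 4 → [2, 5, 6, 2, 4]
pop(2) removes 6 → [2, 5, 2, 4]
arr[-1] = arr[1]+arr[-1] = 5+4 = 9 → [2, 5, 2, 9]
arr[2] = arr[0]+arr[-1] = 2+9 = 11 → [2, 5, 11, 9]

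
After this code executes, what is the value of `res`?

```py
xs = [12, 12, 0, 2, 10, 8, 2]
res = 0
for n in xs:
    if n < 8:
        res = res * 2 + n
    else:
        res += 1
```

n=12: not <8, res = 0+1 = 1
n=12: not <8, res = 1+1 = 2
n=0: <8, res = 2*2+0 = 4
n=2: <8, res = 4*2+2 = 10
n=10: not <8, res = 10+1 = 11
n=8: not <8, res = 11+1 = 12
n=2: <8, res = 12*2+2 = 26

26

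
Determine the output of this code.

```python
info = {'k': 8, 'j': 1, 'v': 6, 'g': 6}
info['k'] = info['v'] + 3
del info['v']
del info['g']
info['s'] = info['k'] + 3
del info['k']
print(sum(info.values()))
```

info['k'] = info['v']+3 = 9 → {'k': 9, 'j': 1, 'v': 6, 'g': 6}
del 'v' → {'k': 9, 'j': 1, 'g': 6}
del 'g' → {'k': 9, 'j': 1}
info['s'] = info['k']+3 = 12 → {'k': 9, 'j': 1, 's': 12}
del 'k' → {'j': 1, 's': 12}
sum of values = 13

13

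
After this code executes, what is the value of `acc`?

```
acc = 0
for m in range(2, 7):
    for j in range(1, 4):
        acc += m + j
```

m=2,j=1: acc = 0+3 = 3
m=2,j=2: acc = 3+4 = 7
m=2,j=3: acc = 7+5 = 12
m=3,j=1: acc = 12+4 = 16
m=3,j=2: acc = 16+5 = 21
m=3,j=3: acc = 21+6 = 27
m=4,j=1: acc = 27+5 = 32
m=4,j=2: acc = 32+6 = 38
m=4,j=3: acc = 38+7 = 45
m=5,j=1: acc = 45+6 = 51
m=5,j=2: acc = 51+7 = 58
m=5,j=3: acc = 58+8 = 66
m=6,j=1: acc = 66+7 = 73
m=6,j=2: acc = 73+8 = 81
m=6,j=3: acc = 81+9 = 90

90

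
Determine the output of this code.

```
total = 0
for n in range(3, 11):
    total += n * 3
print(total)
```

n=3: total = 0+3*3 = 9
n=4: total = 9+4*3 = 21
n=5: total = 21+5*3 = 36
n=6: total = 36+6*3 = 54
n=7: total = 54+7*3 = 75
n=8: total = 75+8*3 = 99
n=9: total = 99+9*3 = 126
n=10: total = 126+10*3 = 156

156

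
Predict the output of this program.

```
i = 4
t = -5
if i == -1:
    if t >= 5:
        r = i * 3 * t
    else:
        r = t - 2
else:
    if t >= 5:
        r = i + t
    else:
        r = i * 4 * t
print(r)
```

i=4, t=-5
i == -1 is False; t >= 5 is False
→ r = i * 4 * t = -80

-80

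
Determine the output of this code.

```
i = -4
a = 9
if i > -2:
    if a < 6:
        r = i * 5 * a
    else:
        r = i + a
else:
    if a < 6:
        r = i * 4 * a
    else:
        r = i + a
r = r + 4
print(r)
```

i=-4, a=9
i > -2 is False; a < 6 is False
→ r = i + a = 5
r = 5+4 = 9

9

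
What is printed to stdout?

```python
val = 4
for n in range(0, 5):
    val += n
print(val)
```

14

n=0: val = 4+0 = 4
n=1: val = 4+1 = 5
n=2: val = 5+2 = 7
n=3: val = 7+3 = 10
n=4: val = 10+4 = 14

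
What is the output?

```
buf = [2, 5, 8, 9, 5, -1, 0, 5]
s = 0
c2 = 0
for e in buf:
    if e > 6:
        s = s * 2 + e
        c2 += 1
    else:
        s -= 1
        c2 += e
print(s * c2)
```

e=2: not >6, s = 0-1 = -1; c2=2
e=5: not >6, s = (-1)-1 = -2; c2=7
e=8: >6, s = (-2)*2+8 = 4; c2=8
e=9: >6, s = 4*2+9 = 17; c2=9
e=5: not >6, s = 17-1 = 16; c2=14
e=-1: not >6, s = 16-1 = 15; c2=13
e=0: not >6, s = 15-1 = 14; c2=13
e=5: not >6, s = 14-1 = 13; c2=18
s*c2 = 13*18 = 234

234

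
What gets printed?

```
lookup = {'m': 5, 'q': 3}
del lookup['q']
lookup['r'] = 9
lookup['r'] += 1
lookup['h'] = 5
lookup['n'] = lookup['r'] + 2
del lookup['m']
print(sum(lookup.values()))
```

del 'q' → {'m': 5}
lookup['r'] = 9 → {'m': 5, 'r': 9}
lookup['r'] = 9+1 = 10 → {'m': 5, 'r': 10}
lookup['h'] = 5 → {'m': 5, 'r': 10, 'h': 5}
lookup['n'] = lookup['r']+2 = 12 → {'m': 5, 'r': 10, 'h': 5, 'n': 12}
del 'm' → {'r': 10, 'h': 5, 'n': 12}
sum of values = 27

27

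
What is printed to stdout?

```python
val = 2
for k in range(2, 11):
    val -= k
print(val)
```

-52

k=2: val = 2-2 = 0
k=3: val = 0-3 = -3
k=4: val = (-3)-4 = -7
k=5: val = (-7)-5 = -12
k=6: val = (-12)-6 = -18
k=7: val = (-18)-7 = -25
k=8: val = (-25)-8 = -33
k=9: val = (-33)-9 = -42
k=10: val = (-42)-10 = -52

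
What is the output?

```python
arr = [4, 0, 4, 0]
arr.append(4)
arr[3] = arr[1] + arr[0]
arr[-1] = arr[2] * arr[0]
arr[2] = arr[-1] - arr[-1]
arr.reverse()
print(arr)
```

append 4 → [4, 0, 4, 0, 4]
arr[3] = arr[1]+arr[0] = 0+4 = 4 → [4, 0, 4, 4, 4]
arr[-1] = arr[2]*arr[0] = 4*4 = 16 → [4, 0, 4, 4, 16]
arr[2] = arr[-1]-arr[-1] = 16-16 = 0 → [4, 0, 0, 4, 16]
reverse → [16, 4, 0, 0, 4]

[16, 4, 0, 0, 4]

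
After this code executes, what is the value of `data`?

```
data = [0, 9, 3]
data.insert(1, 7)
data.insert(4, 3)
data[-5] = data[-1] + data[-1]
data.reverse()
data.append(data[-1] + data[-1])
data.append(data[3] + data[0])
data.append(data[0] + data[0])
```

[3, 3, 9, 7, 6, 12, 10, 6]

insert 7 at 1 → [0, 7, 9, 3]
insert 3 at 4 → [0, 7, 9, 3, 3]
data[-5] = data[-1]+data[-1] = 3+3 = 6 → [6, 7, 9, 3, 3]
reverse → [3, 3, 9, 7, 6]
append data[-1]+data[-1] = 6+6 = 12 → [3, 3, 9, 7, 6, 12]
append data[3]+data[0] = 7+3 = 10 → [3, 3, 9, 7, 6, 12, 10]
append data[0]+data[0] = 3+3 = 6 → [3, 3, 9, 7, 6, 12, 10, 6]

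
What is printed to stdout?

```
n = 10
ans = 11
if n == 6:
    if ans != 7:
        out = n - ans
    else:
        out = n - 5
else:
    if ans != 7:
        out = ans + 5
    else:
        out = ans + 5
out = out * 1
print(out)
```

16

n=10, ans=11
n == 6 is False; ans != 7 is True
→ out = ans + 5 = 16
out = 16*1 = 16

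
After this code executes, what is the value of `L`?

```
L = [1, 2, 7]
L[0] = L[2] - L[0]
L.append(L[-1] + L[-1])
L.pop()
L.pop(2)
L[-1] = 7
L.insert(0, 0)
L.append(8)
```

[0, 6, 7, 8]

L[0] = L[2]-L[0] = 7-1 = 6 → [6, 2, 7]
append L[-1]+L[-1] = 7+7 = 14 → [6, 2, 7, 14]
pop() removes 14 → [6, 2, 7]
pop(2) removes 7 → [6, 2]
L[-1] = 7 → [6, 7]
insert 0 at 0 → [0, 6, 7]
append 8 → [0, 6, 7, 8]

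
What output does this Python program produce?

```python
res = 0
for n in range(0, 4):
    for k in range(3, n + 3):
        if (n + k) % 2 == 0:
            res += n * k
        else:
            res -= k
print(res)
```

28

n=1,k=3: even sum, res = 0+3 = 3
n=2,k=3: odd sum, res = 3-3 = 0
n=2,k=4: even sum, res = 0+8 = 8
n=3,k=3: even sum, res = 8+9 = 17
n=3,k=4: odd sum, res = 17-4 = 13
n=3,k=5: even sum, res = 13+15 = 28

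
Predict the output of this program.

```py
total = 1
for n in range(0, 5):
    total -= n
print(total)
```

n=0: total = 1-0 = 1
n=1: total = 1-1 = 0
n=2: total = 0-2 = -2
n=3: total = (-2)-3 = -5
n=4: total = (-5)-4 = -9

-9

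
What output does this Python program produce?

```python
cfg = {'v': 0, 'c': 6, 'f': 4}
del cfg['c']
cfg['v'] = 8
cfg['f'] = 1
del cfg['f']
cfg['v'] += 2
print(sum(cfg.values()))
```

10

del 'c' → {'v': 0, 'f': 4}
cfg['v'] = 8 → {'v': 8, 'f': 4}
cfg['f'] = 1 → {'v': 8, 'f': 1}
del 'f' → {'v': 8}
cfg['v'] = 8+2 = 10 → {'v': 10}
sum of values = 10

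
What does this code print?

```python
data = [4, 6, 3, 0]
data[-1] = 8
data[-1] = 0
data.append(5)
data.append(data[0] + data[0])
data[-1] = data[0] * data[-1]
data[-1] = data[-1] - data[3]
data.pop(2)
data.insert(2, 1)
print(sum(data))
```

48

data[-1] = 8 → [4, 6, 3, 8]
data[-1] = 0 → [4, 6, 3, 0]
append 5 → [4, 6, 3, 0, 5]
append data[0]+data[0] = 4+4 = 8 → [4, 6, 3, 0, 5, 8]
data[-1] = data[0]*data[-1] = 4*8 = 32 → [4, 6, 3, 0, 5, 32]
data[-1] = data[-1]-data[3] = 32-0 = 32 → [4, 6, 3, 0, 5, 32]
pop(2) removes 3 → [4, 6, 0, 5, 32]
insert 1 at 2 → [4, 6, 1, 0, 5, 32]
sum = 48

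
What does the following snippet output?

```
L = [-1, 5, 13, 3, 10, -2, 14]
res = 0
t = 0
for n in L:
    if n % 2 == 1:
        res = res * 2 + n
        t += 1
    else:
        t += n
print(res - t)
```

15

n=-1: odd, res = 0*2+(-1) = -1; t=1
n=5: odd, res = (-1)*2+5 = 3; t=2
n=13: odd, res = 3*2+13 = 19; t=3
n=3: odd, res = 19*2+3 = 41; t=4
n=10: not odd; t=14
n=-2: not odd; t=12
n=14: not odd; t=26
res-t = 41-26 = 15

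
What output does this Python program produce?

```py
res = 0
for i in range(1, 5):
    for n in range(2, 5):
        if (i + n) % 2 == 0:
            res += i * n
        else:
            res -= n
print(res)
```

i=1,n=2: odd sum, res = 0-2 = -2
i=1,n=3: even sum, res = (-2)+3 = 1
i=1,n=4: odd sum, res = 1-4 = -3
i=2,n=2: even sum, res = (-3)+4 = 1
i=2,n=3: odd sum, res = 1-3 = -2
i=2,n=4: even sum, res = (-2)+8 = 6
i=3,n=2: odd sum, res = 6-2 = 4
i=3,n=3: even sum, res = 4+9 = 13
i=3,n=4: odd sum, res = 13-4 = 9
i=4,n=2: even sum, res = 9+8 = 17
i=4,n=3: odd sum, res = 17-3 = 14
i=4,n=4: even sum, res = 14+16 = 30

30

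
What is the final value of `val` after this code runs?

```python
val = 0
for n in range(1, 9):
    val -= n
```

n=1: val = 0-1 = -1
n=2: val = (-1)-2 = -3
n=3: val = (-3)-3 = -6
n=4: val = (-6)-4 = -10
n=5: val = (-10)-5 = -15
n=6: val = (-15)-6 = -21
n=7: val = (-21)-7 = -28
n=8: val = (-28)-8 = -36

-36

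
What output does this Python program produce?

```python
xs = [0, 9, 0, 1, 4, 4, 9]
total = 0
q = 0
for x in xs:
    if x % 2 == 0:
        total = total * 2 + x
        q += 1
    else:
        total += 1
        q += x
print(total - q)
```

x=0: even, total = 0*2+0 = 0; q=1
x=9: not even, total = 0+1 = 1; q=10
x=0: even, total = 1*2+0 = 2; q=11
x=1: not even, total = 2+1 = 3; q=12
x=4: even, total = 3*2+4 = 10; q=13
x=4: even, total = 10*2+4 = 24; q=14
x=9: not even, total = 24+1 = 25; q=23
total-q = 25-23 = 2

2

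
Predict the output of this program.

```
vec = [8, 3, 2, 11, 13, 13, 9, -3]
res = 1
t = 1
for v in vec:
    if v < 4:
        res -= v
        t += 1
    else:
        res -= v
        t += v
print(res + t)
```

v=8: not <4, res = 1-8 = -7; t=9
v=3: <4, res = (-7)-3 = -10; t=10
v=2: <4, res = (-10)-2 = -12; t=11
v=11: not <4, res = (-12)-11 = -23; t=22
v=13: not <4, res = (-23)-13 = -36; t=35
v=13: not <4, res = (-36)-13 = -49; t=48
v=9: not <4, res = (-49)-9 = -58; t=57
v=-3: <4, res = (-58)-(-3) = -55; t=58
res+t = (-55)+58 = 3

3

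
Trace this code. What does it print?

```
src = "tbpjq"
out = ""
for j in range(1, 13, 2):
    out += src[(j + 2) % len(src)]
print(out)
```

jtpqbj

j=1: add src[3]='j' → 'j'
j=3: add src[0]='t' → 'jt'
j=5: add src[2]='p' → 'jtp'
j=7: add src[4]='q' → 'jtpq'
j=9: add src[1]='b' → 'jtpqb'
j=11: add src[3]='j' → 'jtpqbj'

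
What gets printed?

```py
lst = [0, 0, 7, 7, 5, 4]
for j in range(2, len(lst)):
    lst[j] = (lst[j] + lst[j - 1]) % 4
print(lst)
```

[0, 0, 3, 2, 3, 3]

j=2: lst[2] = (7+0)%4 = 3 → [0, 0, 3, 7, 5, 4]
j=3: lst[3] = (7+3)%4 = 2 → [0, 0, 3, 2, 5, 4]
j=4: lst[4] = (5+2)%4 = 3 → [0, 0, 3, 2, 3, 4]
j=5: lst[5] = (4+3)%4 = 3 → [0, 0, 3, 2, 3, 3]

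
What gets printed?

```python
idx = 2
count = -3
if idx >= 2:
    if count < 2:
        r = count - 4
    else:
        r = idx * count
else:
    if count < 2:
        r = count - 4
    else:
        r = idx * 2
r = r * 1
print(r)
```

-7

idx=2, count=-3
idx >= 2 is True; count < 2 is True
→ r = count - 4 = -7
r = (-7)*1 = -7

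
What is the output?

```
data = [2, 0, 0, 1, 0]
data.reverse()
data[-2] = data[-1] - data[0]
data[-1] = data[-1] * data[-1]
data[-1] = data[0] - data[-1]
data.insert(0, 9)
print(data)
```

[9, 0, 1, 0, 2, -4]

reverse → [0, 1, 0, 0, 2]
data[-2] = data[-1]-data[0] = 2-0 = 2 → [0, 1, 0, 2, 2]
data[-1] = data[-1]*data[-1] = 2*2 = 4 → [0, 1, 0, 2, 4]
data[-1] = data[0]-data[-1] = 0-4 = -4 → [0, 1, 0, 2, -4]
insert 9 at 0 → [9, 0, 1, 0, 2, -4]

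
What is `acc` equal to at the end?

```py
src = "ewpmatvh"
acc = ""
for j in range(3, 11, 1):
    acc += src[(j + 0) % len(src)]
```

j=3: add src[3]='m' → 'm'
j=4: add src[4]='a' → 'ma'
j=5: add src[5]='t' → 'mat'
j=6: add src[6]='v' → 'matv'
j=7: add src[7]='h' → 'matvh'
j=8: add src[0]='e' → 'matvhe'
j=9: add src[1]='w' → 'matvhew'
j=10: add src[2]='p' → 'matvhewp'

'matvhewp'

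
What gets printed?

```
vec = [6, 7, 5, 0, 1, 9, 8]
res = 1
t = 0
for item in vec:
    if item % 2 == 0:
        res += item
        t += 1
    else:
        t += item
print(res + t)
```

item=6: even, res = 1+6 = 7; t=1
item=7: not even; t=8
item=5: not even; t=13
item=0: even, res = 7+0 = 7; t=14
item=1: not even; t=15
item=9: not even; t=24
item=8: even, res = 7+8 = 15; t=25
res+t = 15+25 = 40

40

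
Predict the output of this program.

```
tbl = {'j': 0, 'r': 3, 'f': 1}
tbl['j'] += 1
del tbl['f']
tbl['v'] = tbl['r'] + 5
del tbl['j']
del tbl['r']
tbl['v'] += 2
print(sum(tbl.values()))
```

10

tbl['j'] = 0+1 = 1 → {'j': 1, 'r': 3, 'f': 1}
del 'f' → {'j': 1, 'r': 3}
tbl['v'] = tbl['r']+5 = 8 → {'j': 1, 'r': 3, 'v': 8}
del 'j' → {'r': 3, 'v': 8}
del 'r' → {'v': 8}
tbl['v'] = 8+2 = 10 → {'v': 10}
sum of values = 10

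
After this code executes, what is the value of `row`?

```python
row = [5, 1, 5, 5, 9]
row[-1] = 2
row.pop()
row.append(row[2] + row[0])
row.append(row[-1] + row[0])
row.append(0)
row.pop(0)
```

[1, 5, 5, 10, 15, 0]

row[-1] = 2 → [5, 1, 5, 5, 2]
pop() removes 2 → [5, 1, 5, 5]
append row[2]+row[0] = 5+5 = 10 → [5, 1, 5, 5, 10]
append row[-1]+row[0] = 10+5 = 15 → [5, 1, 5, 5, 10, 15]
append 0 → [5, 1, 5, 5, 10, 15, 0]
pop(0) removes 5 → [1, 5, 5, 10, 15, 0]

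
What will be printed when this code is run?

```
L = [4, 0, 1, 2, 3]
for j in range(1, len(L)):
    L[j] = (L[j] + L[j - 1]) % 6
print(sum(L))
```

18

j=1: L[1] = (0+4)%6 = 4 → [4, 4, 1, 2, 3]
j=2: L[2] = (1+4)%6 = 5 → [4, 4, 5, 2, 3]
j=3: L[3] = (2+5)%6 = 1 → [4, 4, 5, 1, 3]
j=4: L[4] = (3+1)%6 = 4 → [4, 4, 5, 1, 4]
sum = 18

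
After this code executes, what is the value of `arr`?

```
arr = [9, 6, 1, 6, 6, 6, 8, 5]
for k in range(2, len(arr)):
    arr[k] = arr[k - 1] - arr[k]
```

k=2: arr[2] = 6-1 = 5 → [9, 6, 5, 6, 6, 6, 8, 5]
k=3: arr[3] = 5-6 = -1 → [9, 6, 5, -1, 6, 6, 8, 5]
k=4: arr[4] = (-1)-6 = -7 → [9, 6, 5, -1, -7, 6, 8, 5]
k=5: arr[5] = (-7)-6 = -13 → [9, 6, 5, -1, -7, -13, 8, 5]
k=6: arr[6] = (-13)-8 = -21 → [9, 6, 5, -1, -7, -13, -21, 5]
k=7: arr[7] = (-21)-5 = -26 → [9, 6, 5, -1, -7, -13, -21, -26]

[9, 6, 5, -1, -7, -13, -21, -26]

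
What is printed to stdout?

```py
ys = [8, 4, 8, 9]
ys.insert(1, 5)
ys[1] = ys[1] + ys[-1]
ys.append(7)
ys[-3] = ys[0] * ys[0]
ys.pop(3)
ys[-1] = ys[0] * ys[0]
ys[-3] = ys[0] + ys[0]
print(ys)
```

[8, 14, 16, 9, 64]

insert 5 at 1 → [8, 5, 4, 8, 9]
ys[1] = ys[1]+ys[-1] = 5+9 = 14 → [8, 14, 4, 8, 9]
append 7 → [8, 14, 4, 8, 9, 7]
ys[-3] = ys[0]*ys[0] = 8*8 = 64 → [8, 14, 4, 64, 9, 7]
pop(3) removes 64 → [8, 14, 4, 9, 7]
ys[-1] = ys[0]*ys[0] = 8*8 = 64 → [8, 14, 4, 9, 64]
ys[-3] = ys[0]+ys[0] = 8+8 = 16 → [8, 14, 16, 9, 64]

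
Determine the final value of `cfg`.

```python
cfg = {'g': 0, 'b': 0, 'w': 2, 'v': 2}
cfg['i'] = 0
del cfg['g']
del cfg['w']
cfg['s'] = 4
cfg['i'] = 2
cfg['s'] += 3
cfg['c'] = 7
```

cfg['i'] = 0 → {'g': 0, 'b': 0, 'w': 2, 'v': 2, 'i': 0}
del 'g' → {'b': 0, 'w': 2, 'v': 2, 'i': 0}
del 'w' → {'b': 0, 'v': 2, 'i': 0}
cfg['s'] = 4 → {'b': 0, 'v': 2, 'i': 0, 's': 4}
cfg['i'] = 2 → {'b': 0, 'v': 2, 'i': 2, 's': 4}
cfg['s'] = 4+3 = 7 → {'b': 0, 'v': 2, 'i': 2, 's': 7}
cfg['c'] = 7 → {'b': 0, 'v': 2, 'i': 2, 's': 7, 'c': 7}

{'b': 0, 'v': 2, 'i': 2, 's': 7, 'c': 7}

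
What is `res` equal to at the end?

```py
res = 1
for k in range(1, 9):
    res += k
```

k=1: res = 1+1 = 2
k=2: res = 2+2 = 4
k=3: res = 4+3 = 7
k=4: res = 7+4 = 11
k=5: res = 11+5 = 16
k=6: res = 16+6 = 22
k=7: res = 22+7 = 29
k=8: res = 29+8 = 37

37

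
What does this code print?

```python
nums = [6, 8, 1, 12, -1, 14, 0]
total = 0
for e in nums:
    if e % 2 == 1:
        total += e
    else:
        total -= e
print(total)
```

e=6: not odd, total = 0-6 = -6
e=8: not odd, total = (-6)-8 = -14
e=1: odd, total = (-14)+1 = -13
e=12: not odd, total = (-13)-12 = -25
e=-1: odd, total = (-25)+(-1) = -26
e=14: not odd, total = (-26)-14 = -40
e=0: not odd, total = (-40)-0 = -40

-40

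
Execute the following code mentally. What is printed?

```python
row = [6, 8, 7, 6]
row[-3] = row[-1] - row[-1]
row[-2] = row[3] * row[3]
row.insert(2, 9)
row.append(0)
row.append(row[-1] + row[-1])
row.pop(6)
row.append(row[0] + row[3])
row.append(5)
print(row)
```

[6, 0, 9, 36, 6, 0, 42, 5]

row[-3] = row[-1]-row[-1] = 6-6 = 0 → [6, 0, 7, 6]
row[-2] = row[3]*row[3] = 6*6 = 36 → [6, 0, 36, 6]
insert 9 at 2 → [6, 0, 9, 36, 6]
append 0 → [6, 0, 9, 36, 6, 0]
append row[-1]+row[-1] = 0+0 = 0 → [6, 0, 9, 36, 6, 0, 0]
pop(6) removes 0 → [6, 0, 9, 36, 6, 0]
append row[0]+row[3] = 6+36 = 42 → [6, 0, 9, 36, 6, 0, 42]
append 5 → [6, 0, 9, 36, 6, 0, 42, 5]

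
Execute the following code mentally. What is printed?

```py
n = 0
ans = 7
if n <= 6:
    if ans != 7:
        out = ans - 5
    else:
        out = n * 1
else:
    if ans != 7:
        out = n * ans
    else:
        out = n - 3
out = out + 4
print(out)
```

4

n=0, ans=7
n <= 6 is True; ans != 7 is False
→ out = n * 1 = 0
out = 0+4 = 4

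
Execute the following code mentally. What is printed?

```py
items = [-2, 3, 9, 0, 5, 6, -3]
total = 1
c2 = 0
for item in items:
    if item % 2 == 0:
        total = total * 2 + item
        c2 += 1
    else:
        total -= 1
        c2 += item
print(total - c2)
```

item=-2: even, total = 1*2+(-2) = 0; c2=1
item=3: not even, total = 0-1 = -1; c2=4
item=9: not even, total = (-1)-1 = -2; c2=13
item=0: even, total = (-2)*2+0 = -4; c2=14
item=5: not even, total = (-4)-1 = -5; c2=19
item=6: even, total = (-5)*2+6 = -4; c2=20
item=-3: not even, total = (-4)-1 = -5; c2=17
total-c2 = (-5)-17 = -22

-22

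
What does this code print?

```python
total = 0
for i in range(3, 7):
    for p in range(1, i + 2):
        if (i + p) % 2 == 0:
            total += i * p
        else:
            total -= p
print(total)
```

110

i=3,p=1: even sum, total = 0+3 = 3
i=3,p=2: odd sum, total = 3-2 = 1
i=3,p=3: even sum, total = 1+9 = 10
i=3,p=4: odd sum, total = 10-4 = 6
i=4,p=1: odd sum, total = 6-1 = 5
i=4,p=2: even sum, total = 5+8 = 13
i=4,p=3: odd sum, total = 13-3 = 10
i=4,p=4: even sum, total = 10+16 = 26
i=4,p=5: odd sum, total = 26-5 = 21
i=5,p=1: even sum, total = 21+5 = 26
i=5,p=2: odd sum, total = 26-2 = 24
i=5,p=3: even sum, total = 24+15 = 39
i=5,p=4: odd sum, total = 39-4 = 35
i=5,p=5: even sum, total = 35+25 = 60
i=5,p=6: odd sum, total = 60-6 = 54
i=6,p=1: odd sum, total = 54-1 = 53
i=6,p=2: even sum, total = 53+12 = 65
i=6,p=3: odd sum, total = 65-3 = 62
i=6,p=4: even sum, total = 62+24 = 86
i=6,p=5: odd sum, total = 86-5 = 81
i=6,p=6: even sum, total = 81+36 = 117
i=6,p=7: odd sum, total = 117-7 = 110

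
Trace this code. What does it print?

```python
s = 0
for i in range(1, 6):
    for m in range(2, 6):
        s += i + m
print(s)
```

i=1,m=2: s = 0+3 = 3
i=1,m=3: s = 3+4 = 7
i=1,m=4: s = 7+5 = 12
i=1,m=5: s = 12+6 = 18
i=2,m=2: s = 18+4 = 22
i=2,m=3: s = 22+5 = 27
i=2,m=4: s = 27+6 = 33
i=2,m=5: s = 33+7 = 40
i=3,m=2: s = 40+5 = 45
i=3,m=3: s = 45+6 = 51
i=3,m=4: s = 51+7 = 58
i=3,m=5: s = 58+8 = 66
i=4,m=2: s = 66+6 = 72
i=4,m=3: s = 72+7 = 79
i=4,m=4: s = 79+8 = 87
i=4,m=5: s = 87+9 = 96
i=5,m=2: s = 96+7 = 103
i=5,m=3: s = 103+8 = 111
i=5,m=4: s = 111+9 = 120
i=5,m=5: s = 120+10 = 130

130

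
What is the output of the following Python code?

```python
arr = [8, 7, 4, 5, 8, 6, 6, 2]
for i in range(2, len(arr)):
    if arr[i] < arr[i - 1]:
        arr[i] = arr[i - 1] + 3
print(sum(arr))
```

i=2: 4<7, arr[2] = 7+3 = 10 → [8, 7, 10, 5, 8, 6, 6, 2]
i=3: 5<10, arr[3] = 10+3 = 13 → [8, 7, 10, 13, 8, 6, 6, 2]
i=4: 8<13, arr[4] = 13+3 = 16 → [8, 7, 10, 13, 16, 6, 6, 2]
i=5: 6<16, arr[5] = 16+3 = 19 → [8, 7, 10, 13, 16, 19, 6, 2]
i=6: 6<19, arr[6] = 19+3 = 22 → [8, 7, 10, 13, 16, 19, 22, 2]
i=7: 2<22, arr[7] = 22+3 = 25 → [8, 7, 10, 13, 16, 19, 22, 25]
sum = 120

120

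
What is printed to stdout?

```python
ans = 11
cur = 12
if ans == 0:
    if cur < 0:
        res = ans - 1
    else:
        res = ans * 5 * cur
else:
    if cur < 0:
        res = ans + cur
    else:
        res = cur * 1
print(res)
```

ans=11, cur=12
ans == 0 is False; cur < 0 is False
→ res = cur * 1 = 12

12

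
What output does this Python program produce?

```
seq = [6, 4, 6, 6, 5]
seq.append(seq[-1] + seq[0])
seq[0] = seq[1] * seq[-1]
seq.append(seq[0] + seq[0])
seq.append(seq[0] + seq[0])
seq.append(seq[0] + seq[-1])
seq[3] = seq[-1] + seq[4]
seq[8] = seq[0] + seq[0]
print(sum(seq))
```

append seq[-1]+seq[0] = 5+6 = 11 → [6, 4, 6, 6, 5, 11]
seq[0] = seq[1]*seq[-1] = 4*11 = 44 → [44, 4, 6, 6, 5, 11]
append seq[0]+seq[0] = 44+44 = 88 → [44, 4, 6, 6, 5, 11, 88]
append seq[0]+seq[0] = 44+44 = 88 → [44, 4, 6, 6, 5, 11, 88, 88]
append seq[0]+seq[-1] = 44+88 = 132 → [44, 4, 6, 6, 5, 11, 88, 88, 132]
seq[3] = seq[-1]+seq[4] = 132+5 = 137 → [44, 4, 6, 137, 5, 11, 88, 88, 132]
seq[8] = seq[0]+seq[0] = 44+44 = 88 → [44, 4, 6, 137, 5, 11, 88, 88, 88]
sum = 471

471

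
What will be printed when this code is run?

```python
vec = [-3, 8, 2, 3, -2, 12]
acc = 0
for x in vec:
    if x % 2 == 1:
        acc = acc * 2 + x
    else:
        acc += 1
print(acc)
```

x=-3: odd, acc = 0*2+(-3) = -3
x=8: not odd, acc = (-3)+1 = -2
x=2: not odd, acc = (-2)+1 = -1
x=3: odd, acc = (-1)*2+3 = 1
x=-2: not odd, acc = 1+1 = 2
x=12: not odd, acc = 2+1 = 3

3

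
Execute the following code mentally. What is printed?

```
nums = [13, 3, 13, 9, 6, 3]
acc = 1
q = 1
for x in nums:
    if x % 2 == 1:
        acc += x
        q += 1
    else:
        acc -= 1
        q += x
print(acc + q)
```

x=13: odd, acc = 1+13 = 14; q=2
x=3: odd, acc = 14+3 = 17; q=3
x=13: odd, acc = 17+13 = 30; q=4
x=9: odd, acc = 30+9 = 39; q=5
x=6: not odd, acc = 39-1 = 38; q=11
x=3: odd, acc = 38+3 = 41; q=12
acc+q = 41+12 = 53

53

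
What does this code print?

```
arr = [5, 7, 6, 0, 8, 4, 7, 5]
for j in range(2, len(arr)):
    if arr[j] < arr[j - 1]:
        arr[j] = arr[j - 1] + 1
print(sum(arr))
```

j=2: 6<7, arr[2] = 7+1 = 8 → [5, 7, 8, 0, 8, 4, 7, 5]
j=3: 0<8, arr[3] = 8+1 = 9 → [5, 7, 8, 9, 8, 4, 7, 5]
j=4: 8<9, arr[4] = 9+1 = 10 → [5, 7, 8, 9, 10, 4, 7, 5]
j=5: 4<10, arr[5] = 10+1 = 11 → [5, 7, 8, 9, 10, 11, 7, 5]
j=6: 7<11, arr[6] = 11+1 = 12 → [5, 7, 8, 9, 10, 11, 12, 5]
j=7: 5<12, arr[7] = 12+1 = 13 → [5, 7, 8, 9, 10, 11, 12, 13]
sum = 75

75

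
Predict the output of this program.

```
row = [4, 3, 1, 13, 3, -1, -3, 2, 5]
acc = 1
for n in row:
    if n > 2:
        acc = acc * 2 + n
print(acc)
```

183

n=4: >2, acc = 1*2+4 = 6
n=3: >2, acc = 6*2+3 = 15
n=1: not >2
n=13: >2, acc = 15*2+13 = 43
n=3: >2, acc = 43*2+3 = 89
n=-1: not >2
n=-3: not >2
n=2: not >2
n=5: >2, acc = 89*2+5 = 183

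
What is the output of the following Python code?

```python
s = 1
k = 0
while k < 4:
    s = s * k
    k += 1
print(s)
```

k=0: s = 1*0 = 0
k=1: s = 0*1 = 0
k=2: s = 0*2 = 0
k=3: s = 0*3 = 0

0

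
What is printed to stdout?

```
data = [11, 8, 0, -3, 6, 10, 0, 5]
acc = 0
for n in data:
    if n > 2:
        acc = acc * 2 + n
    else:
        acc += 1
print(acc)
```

307

n=11: >2, acc = 0*2+11 = 11
n=8: >2, acc = 11*2+8 = 30
n=0: not >2, acc = 30+1 = 31
n=-3: not >2, acc = 31+1 = 32
n=6: >2, acc = 32*2+6 = 70
n=10: >2, acc = 70*2+10 = 150
n=0: not >2, acc = 150+1 = 151
n=5: >2, acc = 151*2+5 = 307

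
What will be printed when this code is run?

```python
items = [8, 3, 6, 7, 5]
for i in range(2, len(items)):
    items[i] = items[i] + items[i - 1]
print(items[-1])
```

21

i=2: items[2] = 6+3 = 9 → [8, 3, 9, 7, 5]
i=3: items[3] = 7+9 = 16 → [8, 3, 9, 16, 5]
i=4: items[4] = 5+16 = 21 → [8, 3, 9, 16, 21]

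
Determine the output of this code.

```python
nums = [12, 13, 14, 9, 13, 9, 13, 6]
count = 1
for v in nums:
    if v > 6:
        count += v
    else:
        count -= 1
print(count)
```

83

v=12: >6, count = 1+12 = 13
v=13: >6, count = 13+13 = 26
v=14: >6, count = 26+14 = 40
v=9: >6, count = 40+9 = 49
v=13: >6, count = 49+13 = 62
v=9: >6, count = 62+9 = 71
v=13: >6, count = 71+13 = 84
v=6: not >6, count = 84-1 = 83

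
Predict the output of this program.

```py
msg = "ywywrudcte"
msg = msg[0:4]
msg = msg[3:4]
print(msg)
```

slice [0:4] → 'ywyw'
slice [3:4] → 'w'

w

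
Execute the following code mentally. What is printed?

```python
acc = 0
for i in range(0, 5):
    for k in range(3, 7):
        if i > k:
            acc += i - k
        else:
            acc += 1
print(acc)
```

20

i=0,k=3: not 0>3, acc = 0+1 = 1
i=0,k=4: not 0>4, acc = 1+1 = 2
i=0,k=5: not 0>5, acc = 2+1 = 3
i=0,k=6: not 0>6, acc = 3+1 = 4
i=1,k=3: not 1>3, acc = 4+1 = 5
i=1,k=4: not 1>4, acc = 5+1 = 6
i=1,k=5: not 1>5, acc = 6+1 = 7
i=1,k=6: not 1>6, acc = 7+1 = 8
i=2,k=3: not 2>3, acc = 8+1 = 9
i=2,k=4: not 2>4, acc = 9+1 = 10
i=2,k=5: not 2>5, acc = 10+1 = 11
i=2,k=6: not 2>6, acc = 11+1 = 12
i=3,k=3: not 3>3, acc = 12+1 = 13
i=3,k=4: not 3>4, acc = 13+1 = 14
i=3,k=5: not 3>5, acc = 14+1 = 15
i=3,k=6: not 3>6, acc = 15+1 = 16
i=4,k=3: 4>3, acc = 16+1 = 17
i=4,k=4: not 4>4, acc = 17+1 = 18
i=4,k=5: not 4>5, acc = 18+1 = 19
i=4,k=6: not 4>6, acc = 19+1 = 20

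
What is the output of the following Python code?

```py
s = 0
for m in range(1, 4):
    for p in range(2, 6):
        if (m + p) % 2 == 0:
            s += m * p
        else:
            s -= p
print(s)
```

m=1,p=2: odd sum, s = 0-2 = -2
m=1,p=3: even sum, s = (-2)+3 = 1
m=1,p=4: odd sum, s = 1-4 = -3
m=1,p=5: even sum, s = (-3)+5 = 2
m=2,p=2: even sum, s = 2+4 = 6
m=2,p=3: odd sum, s = 6-3 = 3
m=2,p=4: even sum, s = 3+8 = 11
m=2,p=5: odd sum, s = 11-5 = 6
m=3,p=2: odd sum, s = 6-2 = 4
m=3,p=3: even sum, s = 4+9 = 13
m=3,p=4: odd sum, s = 13-4 = 9
m=3,p=5: even sum, s = 9+15 = 24

24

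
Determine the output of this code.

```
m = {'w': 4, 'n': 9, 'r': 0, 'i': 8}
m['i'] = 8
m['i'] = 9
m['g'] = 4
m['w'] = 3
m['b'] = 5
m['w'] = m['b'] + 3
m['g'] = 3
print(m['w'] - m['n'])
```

-1

m['i'] = 8 → {'w': 4, 'n': 9, 'r': 0, 'i': 8}
m['i'] = 9 → {'w': 4, 'n': 9, 'r': 0, 'i': 9}
m['g'] = 4 → {'w': 4, 'n': 9, 'r': 0, 'i': 9, 'g': 4}
m['w'] = 3 → {'w': 3, 'n': 9, 'r': 0, 'i': 9, 'g': 4}
m['b'] = 5 → {'w': 3, 'n': 9, 'r': 0, 'i': 9, 'g': 4, 'b': 5}
m['w'] = m['b']+3 = 8 → {'w': 8, 'n': 9, 'r': 0, 'i': 9, 'g': 4, 'b': 5}
m['g'] = 3 → {'w': 8, 'n': 9, 'r': 0, 'i': 9, 'g': 3, 'b': 5}
m['w']-m['n'] = 8-9 = -1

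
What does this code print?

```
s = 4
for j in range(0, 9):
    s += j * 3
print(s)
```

j=0: s = 4+0*3 = 4
j=1: s = 4+1*3 = 7
j=2: s = 7+2*3 = 13
j=3: s = 13+3*3 = 22
j=4: s = 22+4*3 = 34
j=5: s = 34+5*3 = 49
j=6: s = 49+6*3 = 67
j=7: s = 67+7*3 = 88
j=8: s = 88+8*3 = 112

112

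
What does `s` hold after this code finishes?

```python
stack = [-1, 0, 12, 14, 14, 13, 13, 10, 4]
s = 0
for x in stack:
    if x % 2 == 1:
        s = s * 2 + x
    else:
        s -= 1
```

17

x=-1: odd, s = 0*2+(-1) = -1
x=0: not odd, s = (-1)-1 = -2
x=12: not odd, s = (-2)-1 = -3
x=14: not odd, s = (-3)-1 = -4
x=14: not odd, s = (-4)-1 = -5
x=13: odd, s = (-5)*2+13 = 3
x=13: odd, s = 3*2+13 = 19
x=10: not odd, s = 19-1 = 18
x=4: not odd, s = 18-1 = 17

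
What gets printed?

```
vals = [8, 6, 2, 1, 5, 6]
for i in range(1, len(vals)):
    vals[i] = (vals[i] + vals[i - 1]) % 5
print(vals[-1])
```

i=1: vals[1] = (6+8)%5 = 4 → [8, 4, 2, 1, 5, 6]
i=2: vals[2] = (2+4)%5 = 1 → [8, 4, 1, 1, 5, 6]
i=3: vals[3] = (1+1)%5 = 2 → [8, 4, 1, 2, 5, 6]
i=4: vals[4] = (5+2)%5 = 2 → [8, 4, 1, 2, 2, 6]
i=5: vals[5] = (6+2)%5 = 3 → [8, 4, 1, 2, 2, 3]

3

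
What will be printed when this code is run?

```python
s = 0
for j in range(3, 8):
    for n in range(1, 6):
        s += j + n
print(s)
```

j=3,n=1: s = 0+4 = 4
j=3,n=2: s = 4+5 = 9
j=3,n=3: s = 9+6 = 15
j=3,n=4: s = 15+7 = 22
j=3,n=5: s = 22+8 = 30
j=4,n=1: s = 30+5 = 35
j=4,n=2: s = 35+6 = 41
j=4,n=3: s = 41+7 = 48
j=4,n=4: s = 48+8 = 56
j=4,n=5: s = 56+9 = 65
j=5,n=1: s = 65+6 = 71
j=5,n=2: s = 71+7 = 78
j=5,n=3: s = 78+8 = 86
j=5,n=4: s = 86+9 = 95
j=5,n=5: s = 95+10 = 105
j=6,n=1: s = 105+7 = 112
j=6,n=2: s = 112+8 = 120
j=6,n=3: s = 120+9 = 129
j=6,n=4: s = 129+10 = 139
j=6,n=5: s = 139+11 = 150
j=7,n=1: s = 150+8 = 158
j=7,n=2: s = 158+9 = 167
j=7,n=3: s = 167+10 = 177
j=7,n=4: s = 177+11 = 188
j=7,n=5: s = 188+12 = 200

200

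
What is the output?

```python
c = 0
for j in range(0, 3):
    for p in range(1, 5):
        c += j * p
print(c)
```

j=0,p=1: c = 0+0 = 0
j=0,p=2: c = 0+0 = 0
j=0,p=3: c = 0+0 = 0
j=0,p=4: c = 0+0 = 0
j=1,p=1: c = 0+1 = 1
j=1,p=2: c = 1+2 = 3
j=1,p=3: c = 3+3 = 6
j=1,p=4: c = 6+4 = 10
j=2,p=1: c = 10+2 = 12
j=2,p=2: c = 12+4 = 16
j=2,p=3: c = 16+6 = 22
j=2,p=4: c = 22+8 = 30

30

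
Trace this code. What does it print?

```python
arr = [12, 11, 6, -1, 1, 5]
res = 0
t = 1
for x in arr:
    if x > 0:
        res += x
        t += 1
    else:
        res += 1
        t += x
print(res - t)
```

31

x=12: >0, res = 0+12 = 12; t=2
x=11: >0, res = 12+11 = 23; t=3
x=6: >0, res = 23+6 = 29; t=4
x=-1: not >0, res = 29+1 = 30; t=3
x=1: >0, res = 30+1 = 31; t=4
x=5: >0, res = 31+5 = 36; t=5
res-t = 36-5 = 31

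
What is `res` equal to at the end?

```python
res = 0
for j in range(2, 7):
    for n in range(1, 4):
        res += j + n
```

90

j=2,n=1: res = 0+3 = 3
j=2,n=2: res = 3+4 = 7
j=2,n=3: res = 7+5 = 12
j=3,n=1: res = 12+4 = 16
j=3,n=2: res = 16+5 = 21
j=3,n=3: res = 21+6 = 27
j=4,n=1: res = 27+5 = 32
j=4,n=2: res = 32+6 = 38
j=4,n=3: res = 38+7 = 45
j=5,n=1: res = 45+6 = 51
j=5,n=2: res = 51+7 = 58
j=5,n=3: res = 58+8 = 66
j=6,n=1: res = 66+7 = 73
j=6,n=2: res = 73+8 = 81
j=6,n=3: res = 81+9 = 90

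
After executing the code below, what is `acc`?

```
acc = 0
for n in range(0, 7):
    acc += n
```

21

n=0: acc = 0+0 = 0
n=1: acc = 0+1 = 1
n=2: acc = 1+2 = 3
n=3: acc = 3+3 = 6
n=4: acc = 6+4 = 10
n=5: acc = 10+5 = 15
n=6: acc = 15+6 = 21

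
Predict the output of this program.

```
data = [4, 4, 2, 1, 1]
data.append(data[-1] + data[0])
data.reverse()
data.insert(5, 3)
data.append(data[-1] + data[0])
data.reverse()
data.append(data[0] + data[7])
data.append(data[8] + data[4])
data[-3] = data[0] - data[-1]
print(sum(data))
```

append data[-1]+data[0] = 1+4 = 5 → [4, 4, 2, 1, 1, 5]
reverse → [5, 1, 1, 2, 4, 4]
insert 3 at 5 → [5, 1, 1, 2, 4, 3, 4]
append data[-1]+data[0] = 4+5 = 9 → [5, 1, 1, 2, 4, 3, 4, 9]
reverse → [9, 4, 3, 4, 2, 1, 1, 5]
append data[0]+data[7] = 9+5 = 14 → [9, 4, 3, 4, 2, 1, 1, 5, 14]
append data[8]+data[4] = 14+2 = 16 → [9, 4, 3, 4, 2, 1, 1, 5, 14, 16]
data[-3] = data[0]-data[-1] = 9-16 = -7 → [9, 4, 3, 4, 2, 1, 1, -7, 14, 16]
sum = 47

47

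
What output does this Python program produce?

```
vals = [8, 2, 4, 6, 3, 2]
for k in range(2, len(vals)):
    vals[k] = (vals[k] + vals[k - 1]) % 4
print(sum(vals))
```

16

k=2: vals[2] = (4+2)%4 = 2 → [8, 2, 2, 6, 3, 2]
k=3: vals[3] = (6+2)%4 = 0 → [8, 2, 2, 0, 3, 2]
k=4: vals[4] = (3+0)%4 = 3 → [8, 2, 2, 0, 3, 2]
k=5: vals[5] = (2+3)%4 = 1 → [8, 2, 2, 0, 3, 1]
sum = 16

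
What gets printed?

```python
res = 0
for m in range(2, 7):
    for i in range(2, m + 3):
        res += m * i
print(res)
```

485

m=2,i=2: res = 0+4 = 4
m=2,i=3: res = 4+6 = 10
m=2,i=4: res = 10+8 = 18
m=3,i=2: res = 18+6 = 24
m=3,i=3: res = 24+9 = 33
m=3,i=4: res = 33+12 = 45
m=3,i=5: res = 45+15 = 60
m=4,i=2: res = 60+8 = 68
m=4,i=3: res = 68+12 = 80
m=4,i=4: res = 80+16 = 96
m=4,i=5: res = 96+20 = 116
m=4,i=6: res = 116+24 = 140
m=5,i=2: res = 140+10 = 150
m=5,i=3: res = 150+15 = 165
m=5,i=4: res = 165+20 = 185
m=5,i=5: res = 185+25 = 210
m=5,i=6: res = 210+30 = 240
m=5,i=7: res = 240+35 = 275
m=6,i=2: res = 275+12 = 287
m=6,i=3: res = 287+18 = 305
m=6,i=4: res = 305+24 = 329
m=6,i=5: res = 329+30 = 359
m=6,i=6: res = 359+36 = 395
m=6,i=7: res = 395+42 = 437
m=6,i=8: res = 437+48 = 485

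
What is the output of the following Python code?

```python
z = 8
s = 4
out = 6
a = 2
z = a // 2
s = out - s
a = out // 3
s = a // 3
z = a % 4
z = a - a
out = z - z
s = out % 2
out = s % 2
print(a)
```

2

z = 2//2 = 1
s = 6-4 = 2
a = 6//3 = 2
s = 2//3 = 0
z = 2%4 = 2
z = 2-2 = 0
out = 0-0 = 0
s = 0%2 = 0
out = 0%2 = 0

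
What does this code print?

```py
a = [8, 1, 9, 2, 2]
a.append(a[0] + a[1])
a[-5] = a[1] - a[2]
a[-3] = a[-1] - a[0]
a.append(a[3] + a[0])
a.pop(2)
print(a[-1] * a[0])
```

72

append a[0]+a[1] = 8+1 = 9 → [8, 1, 9, 2, 2, 9]
a[-5] = a[1]-a[2] = 1-9 = -8 → [8, -8, 9, 2, 2, 9]
a[-3] = a[-1]-a[0] = 9-8 = 1 → [8, -8, 9, 1, 2, 9]
append a[3]+a[0] = 1+8 = 9 → [8, -8, 9, 1, 2, 9, 9]
pop(2) removes 9 → [8, -8, 1, 2, 9, 9]
a[-1]*a[0] = 9*8 = 72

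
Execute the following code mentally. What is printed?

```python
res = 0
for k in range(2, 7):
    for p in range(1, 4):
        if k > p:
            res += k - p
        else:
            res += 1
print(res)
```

34

k=2,p=1: 2>1, res = 0+1 = 1
k=2,p=2: not 2>2, res = 1+1 = 2
k=2,p=3: not 2>3, res = 2+1 = 3
k=3,p=1: 3>1, res = 3+2 = 5
k=3,p=2: 3>2, res = 5+1 = 6
k=3,p=3: not 3>3, res = 6+1 = 7
k=4,p=1: 4>1, res = 7+3 = 10
k=4,p=2: 4>2, res = 10+2 = 12
k=4,p=3: 4>3, res = 12+1 = 13
k=5,p=1: 5>1, res = 13+4 = 17
k=5,p=2: 5>2, res = 17+3 = 20
k=5,p=3: 5>3, res = 20+2 = 22
k=6,p=1: 6>1, res = 22+5 = 27
k=6,p=2: 6>2, res = 27+4 = 31
k=6,p=3: 6>3, res = 31+3 = 34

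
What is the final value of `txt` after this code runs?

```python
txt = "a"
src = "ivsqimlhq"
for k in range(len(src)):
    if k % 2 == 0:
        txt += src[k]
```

k=0: add 'i' → 'ai'
k=1: skip
k=2: add 's' → 'ais'
k=3: skip
k=4: add 'i' → 'aisi'
k=5: skip
k=6: add 'l' → 'aisil'
k=7: skip
k=8: add 'q' → 'aisilq'

'aisilq'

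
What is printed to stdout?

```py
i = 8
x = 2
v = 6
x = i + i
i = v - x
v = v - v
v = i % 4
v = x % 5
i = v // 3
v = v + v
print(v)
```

x = 8+8 = 16
i = 6-16 = -10
v = 6-6 = 0
v = (-10)%4 = 2
v = 16%5 = 1
i = 1//3 = 0
v = 1+1 = 2

2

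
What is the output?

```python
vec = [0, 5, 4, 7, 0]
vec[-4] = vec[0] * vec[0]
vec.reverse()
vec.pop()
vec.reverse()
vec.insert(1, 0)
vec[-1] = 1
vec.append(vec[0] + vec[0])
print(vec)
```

[0, 0, 4, 7, 1, 0]

vec[-4] = vec[0]*vec[0] = 0*0 = 0 → [0, 0, 4, 7, 0]
reverse → [0, 7, 4, 0, 0]
pop() removes 0 → [0, 7, 4, 0]
reverse → [0, 4, 7, 0]
insert 0 at 1 → [0, 0, 4, 7, 0]
vec[-1] = 1 → [0, 0, 4, 7, 1]
append vec[0]+vec[0] = 0+0 = 0 → [0, 0, 4, 7, 1, 0]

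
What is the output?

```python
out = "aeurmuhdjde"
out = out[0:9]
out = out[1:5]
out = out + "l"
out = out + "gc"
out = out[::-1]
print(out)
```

slice [0:9] → 'aeurmuhdj'
slice [1:5] → 'eurm'
+ 'l' → 'eurml'
+ 'gc' → 'eurmlgc'
reverse → 'cglmrue'

cglmrue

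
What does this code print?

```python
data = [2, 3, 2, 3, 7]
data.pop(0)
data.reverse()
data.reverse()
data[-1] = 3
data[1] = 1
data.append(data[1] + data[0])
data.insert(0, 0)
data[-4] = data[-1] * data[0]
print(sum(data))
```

13

pop(0) removes 2 → [3, 2, 3, 7]
reverse → [7, 3, 2, 3]
reverse → [3, 2, 3, 7]
data[-1] = 3 → [3, 2, 3, 3]
data[1] = 1 → [3, 1, 3, 3]
append data[1]+data[0] = 1+3 = 4 → [3, 1, 3, 3, 4]
insert 0 at 0 → [0, 3, 1, 3, 3, 4]
data[-4] = data[-1]*data[0] = 4*0 = 0 → [0, 3, 0, 3, 3, 4]
sum = 13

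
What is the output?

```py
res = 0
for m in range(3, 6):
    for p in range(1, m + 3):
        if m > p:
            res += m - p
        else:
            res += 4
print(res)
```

55

m=3,p=1: 3>1, res = 0+2 = 2
m=3,p=2: 3>2, res = 2+1 = 3
m=3,p=3: not 3>3, res = 3+4 = 7
m=3,p=4: not 3>4, res = 7+4 = 11
m=3,p=5: not 3>5, res = 11+4 = 15
m=4,p=1: 4>1, res = 15+3 = 18
m=4,p=2: 4>2, res = 18+2 = 20
m=4,p=3: 4>3, res = 20+1 = 21
m=4,p=4: not 4>4, res = 21+4 = 25
m=4,p=5: not 4>5, res = 25+4 = 29
m=4,p=6: not 4>6, res = 29+4 = 33
m=5,p=1: 5>1, res = 33+4 = 37
m=5,p=2: 5>2, res = 37+3 = 40
m=5,p=3: 5>3, res = 40+2 = 42
m=5,p=4: 5>4, res = 42+1 = 43
m=5,p=5: not 5>5, res = 43+4 = 47
m=5,p=6: not 5>6, res = 47+4 = 51
m=5,p=7: not 5>7, res = 51+4 = 55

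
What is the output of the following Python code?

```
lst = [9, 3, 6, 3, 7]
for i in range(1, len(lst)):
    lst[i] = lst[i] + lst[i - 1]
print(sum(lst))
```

88

i=1: lst[1] = 3+9 = 12 → [9, 12, 6, 3, 7]
i=2: lst[2] = 6+12 = 18 → [9, 12, 18, 3, 7]
i=3: lst[3] = 3+18 = 21 → [9, 12, 18, 21, 7]
i=4: lst[4] = 7+21 = 28 → [9, 12, 18, 21, 28]
sum = 88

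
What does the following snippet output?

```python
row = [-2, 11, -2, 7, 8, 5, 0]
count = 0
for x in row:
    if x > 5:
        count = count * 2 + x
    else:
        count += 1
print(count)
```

80

x=-2: not >5, count = 0+1 = 1
x=11: >5, count = 1*2+11 = 13
x=-2: not >5, count = 13+1 = 14
x=7: >5, count = 14*2+7 = 35
x=8: >5, count = 35*2+8 = 78
x=5: not >5, count = 78+1 = 79
x=0: not >5, count = 79+1 = 80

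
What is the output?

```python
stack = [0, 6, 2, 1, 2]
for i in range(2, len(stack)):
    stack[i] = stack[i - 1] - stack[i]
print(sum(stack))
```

14

i=2: stack[2] = 6-2 = 4 → [0, 6, 4, 1, 2]
i=3: stack[3] = 4-1 = 3 → [0, 6, 4, 3, 2]
i=4: stack[4] = 3-2 = 1 → [0, 6, 4, 3, 1]
sum = 14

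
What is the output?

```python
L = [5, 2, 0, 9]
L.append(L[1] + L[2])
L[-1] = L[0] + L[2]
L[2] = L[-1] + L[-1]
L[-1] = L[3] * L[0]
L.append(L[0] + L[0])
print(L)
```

append L[1]+L[2] = 2+0 = 2 → [5, 2, 0, 9, 2]
L[-1] = L[0]+L[2] = 5+0 = 5 → [5, 2, 0, 9, 5]
L[2] = L[-1]+L[-1] = 5+5 = 10 → [5, 2, 10, 9, 5]
L[-1] = L[3]*L[0] = 9*5 = 45 → [5, 2, 10, 9, 45]
append L[0]+L[0] = 5+5 = 10 → [5, 2, 10, 9, 45, 10]

[5, 2, 10, 9, 45, 10]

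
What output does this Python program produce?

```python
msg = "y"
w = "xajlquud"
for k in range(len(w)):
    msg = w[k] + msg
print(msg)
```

k=0: prepend 'x' → 'xy'
k=1: prepend 'a' → 'axy'
k=2: prepend 'j' → 'jaxy'
k=3: prepend 'l' → 'ljaxy'
k=4: prepend 'q' → 'qljaxy'
k=5: prepend 'u' → 'uqljaxy'
k=6: prepend 'u' → 'uuqljaxy'
k=7: prepend 'd' → 'duuqljaxy'

duuqljaxy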